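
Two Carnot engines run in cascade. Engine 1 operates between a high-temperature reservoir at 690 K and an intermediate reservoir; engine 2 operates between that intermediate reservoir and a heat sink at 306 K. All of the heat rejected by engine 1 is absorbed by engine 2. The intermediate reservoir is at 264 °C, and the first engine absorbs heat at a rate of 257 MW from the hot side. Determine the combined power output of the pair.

Ẇ_total ≈ 143.0 MW

Two reversible stages in series are equivalent to a single Carnot engine between T_H and T_C, so η_total = 1 − T_C/T_H = 1 − 306.00/690.00 = 0.5565.
W_total = η_total · Q_H = 0.5565 × 257 = 143.0 MW.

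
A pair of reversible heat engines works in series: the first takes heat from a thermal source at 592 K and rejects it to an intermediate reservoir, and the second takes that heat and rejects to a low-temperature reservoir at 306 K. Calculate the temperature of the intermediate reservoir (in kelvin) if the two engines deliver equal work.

For reversible stages Q_m = Q_H·(T_m/T_H). Setting W₁ = Q_H(1 − T_m/T_H) equal to W₂ = Q_m(1 − T_C/T_m) = Q_H·(T_m − T_C)/T_H gives T_H − T_m = T_m − T_C, so T_m = (T_H + T_C)/2 = (592.00 + 306.00)/2 = 449 K.

T_m ≈ 449 K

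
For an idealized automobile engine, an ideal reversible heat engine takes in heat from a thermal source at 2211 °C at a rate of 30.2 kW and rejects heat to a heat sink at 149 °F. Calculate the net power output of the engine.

Ẇ ≈ 26.1 kW

T_H = 2211 °C → 2211 + 273.15 = 2484.15 K.
T_C = 149 °F → (149 − 32) × 5/9 = 65.00 °C = 338.15 K.
For a reversible engine, η = 1 − T_C/T_H = 1 − 338.15/2484.15 = 0.8639.
W = η·Q_H = 0.8639 × 30.2 = 26.1 kW.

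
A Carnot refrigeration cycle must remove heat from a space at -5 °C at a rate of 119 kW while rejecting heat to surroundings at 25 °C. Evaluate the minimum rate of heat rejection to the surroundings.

Q̇_H ≈ 132 kW

T_H = 25 °C → 25 + 273.15 = 298.15 K.
T_C = -5 °C → -5 + 273.15 = 268.15 K.
For a reversible cycle Q_H/Q_C = T_H/T_C, so Q_H = Q_C·T_H/T_C = 119 × 298.15/268.15 = 132 kW.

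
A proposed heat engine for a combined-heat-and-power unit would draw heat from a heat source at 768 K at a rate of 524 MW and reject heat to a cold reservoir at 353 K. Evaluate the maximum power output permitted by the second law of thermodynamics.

Ẇ_max ≈ 283 MW

The upper bound on efficiency is η_max = 1 − T_C/T_H = 1 − 353.00/768.00 = 0.5404.
W_max = η_max · Q_H = 0.5404 × 524 = 283 MW.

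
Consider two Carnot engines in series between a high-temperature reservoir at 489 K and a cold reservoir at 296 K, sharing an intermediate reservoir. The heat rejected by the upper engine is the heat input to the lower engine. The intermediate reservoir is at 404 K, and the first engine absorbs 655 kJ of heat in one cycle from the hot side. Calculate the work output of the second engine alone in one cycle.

Heat entering the second stage: Q_m = Q_H·(T_m/T_H) = 655 × 404.00/489.00 = 541.1 kJ.
Second-stage efficiency η₂ = 1 − T_C/T_m = 1 − 296.00/404.00 = 0.2673, so W₂ = η₂·Q_m = 144.7 kJ.

W₂ ≈ 144.7 kJ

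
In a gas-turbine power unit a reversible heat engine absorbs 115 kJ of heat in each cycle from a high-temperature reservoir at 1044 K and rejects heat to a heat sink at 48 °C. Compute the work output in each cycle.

W ≈ 79.6 kJ

T_C = 48 °C → 48 + 273.15 = 321.15 K.
Since the cycle is reversible, η = 1 − T_C/T_H = 1 − 321.15/1044.00 = 0.6924.
W = η·Q_H = 0.6924 × 115 = 79.6 kJ.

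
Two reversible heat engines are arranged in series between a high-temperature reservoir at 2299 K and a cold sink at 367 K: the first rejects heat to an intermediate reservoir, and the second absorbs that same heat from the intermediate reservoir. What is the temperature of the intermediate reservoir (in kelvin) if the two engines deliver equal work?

T_m ≈ 1330 K

For reversible stages Q_m = Q_H·(T_m/T_H). Setting W₁ = Q_H(1 − T_m/T_H) equal to W₂ = Q_m(1 − T_C/T_m) = Q_H·(T_m − T_C)/T_H gives T_H − T_m = T_m − T_C, so T_m = (T_H + T_C)/2 = (2299.00 + 367.00)/2 = 1330 K.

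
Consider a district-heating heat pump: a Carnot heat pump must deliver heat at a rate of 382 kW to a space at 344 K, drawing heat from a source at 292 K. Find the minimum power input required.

Ẇ_in ≈ 57.74 kW

COP_HP = T_H/(T_H − T_C) = 344.00/52.00 = 6.6154.
W = Q_H/COP_HP = 382/6.6154 = 57.74 kW.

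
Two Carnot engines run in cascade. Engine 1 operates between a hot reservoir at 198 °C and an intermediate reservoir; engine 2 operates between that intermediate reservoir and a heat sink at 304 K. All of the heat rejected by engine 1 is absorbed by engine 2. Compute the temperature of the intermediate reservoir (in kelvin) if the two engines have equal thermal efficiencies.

T_m ≈ 378 K

T_H = 198 °C → 198 + 273.15 = 471.15 K.
Equal efficiencies require 1 − T_m/T_H = 1 − T_C/T_m, i.e. T_m/T_H = T_C/T_m, so T_m = √(T_H·T_C) = √(471.15 × 304.00) = 378 K.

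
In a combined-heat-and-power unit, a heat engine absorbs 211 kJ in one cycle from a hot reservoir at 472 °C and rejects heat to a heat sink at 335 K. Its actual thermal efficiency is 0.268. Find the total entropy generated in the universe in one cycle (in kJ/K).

T_H = 472 °C → 472 + 273.15 = 745.15 K.
W = η·Q_H = 0.268 × 211 = 56.55 kJ, so Q_C = Q_H − W = 154.5 kJ.
The hot reservoir loses entropy Q_H/T_H = 211/745.15 = 0.2832 kJ/K; the cold reservoir gains Q_C/T_C = 154.5/335.00 = 0.4611 kJ/K.
ΔS_univ = −Q_H/T_H + Q_C/T_C = 0.178 kJ/K (> 0, since η = 0.268 < η_Carnot = 0.550).

ΔS_univ ≈ 0.178 kJ/K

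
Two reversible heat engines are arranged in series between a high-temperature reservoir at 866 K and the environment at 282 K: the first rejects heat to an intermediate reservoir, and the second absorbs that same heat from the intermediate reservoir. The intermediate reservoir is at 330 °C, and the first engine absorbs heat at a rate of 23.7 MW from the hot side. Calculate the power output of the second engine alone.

T_m = 330 °C → 330 + 273.15 = 603.15 K.
Heat entering the second stage: Q_m = Q_H·(T_m/T_H) = 23.7 × 603.15/866.00 = 16.5 MW.
Second-stage efficiency η₂ = 1 − T_C/T_m = 1 − 282.00/603.15 = 0.5325, so W₂ = η₂·Q_m = 8.79 MW.

Ẇ₂ ≈ 8.79 MW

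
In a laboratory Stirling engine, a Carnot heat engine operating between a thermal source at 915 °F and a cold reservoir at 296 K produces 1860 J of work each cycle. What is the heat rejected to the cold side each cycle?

Q_C ≈ 1180 J

T_H = 915 °F → (915 − 32) × 5/9 = 490.56 °C = 763.71 K.
The Carnot efficiency is η = 1 − T_C/T_H = 1 − 296.00/763.71 = 0.6124.
Since Q_C/Q_H = T_C/T_H and Q_H = W/η, Q_C = W·T_C/(T_H − T_C) = 1860 × 296.00/467.71 = 1180 J.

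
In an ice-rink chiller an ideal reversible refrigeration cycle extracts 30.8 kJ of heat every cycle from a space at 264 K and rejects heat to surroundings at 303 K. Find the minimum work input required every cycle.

The reversible coefficient of performance is COP_R = T_C/(T_H − T_C) = 264.00/39.00 = 6.7692.
W = Q_C/COP_R = 30.8/6.7692 = 4.55 kJ.

W_in ≈ 4.55 kJ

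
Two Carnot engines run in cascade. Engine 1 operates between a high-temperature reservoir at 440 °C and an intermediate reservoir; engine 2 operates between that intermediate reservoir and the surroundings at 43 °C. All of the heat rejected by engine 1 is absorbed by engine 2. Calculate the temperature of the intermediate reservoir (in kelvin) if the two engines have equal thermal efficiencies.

T_H = 440 °C → 440 + 273.15 = 713.15 K.
T_C = 43 °C → 43 + 273.15 = 316.15 K.
Equal efficiencies require 1 − T_m/T_H = 1 − T_C/T_m, i.e. T_m/T_H = T_C/T_m, so T_m = √(T_H·T_C) = √(713.15 × 316.15) = 475 K.

T_m ≈ 475 K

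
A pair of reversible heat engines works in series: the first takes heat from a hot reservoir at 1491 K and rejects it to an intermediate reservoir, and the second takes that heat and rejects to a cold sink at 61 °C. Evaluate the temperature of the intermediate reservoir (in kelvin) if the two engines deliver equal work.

T_m ≈ 913 K

T_C = 61 °C → 61 + 273.15 = 334.15 K.
For reversible stages Q_m = Q_H·(T_m/T_H). Setting W₁ = Q_H(1 − T_m/T_H) equal to W₂ = Q_m(1 − T_C/T_m) = Q_H·(T_m − T_C)/T_H gives T_H − T_m = T_m − T_C, so T_m = (T_H + T_C)/2 = (1491.00 + 334.15)/2 = 913 K.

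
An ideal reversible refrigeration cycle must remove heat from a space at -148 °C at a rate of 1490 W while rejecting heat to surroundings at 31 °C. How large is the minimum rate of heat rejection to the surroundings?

T_H = 31 °C → 31 + 273.15 = 304.15 K.
T_C = -148 °C → -148 + 273.15 = 125.15 K.
For a reversible cycle Q_H/Q_C = T_H/T_C, so Q_H = Q_C·T_H/T_C = 1490 × 304.15/125.15 = 3620 W.

Q̇_H ≈ 3620 W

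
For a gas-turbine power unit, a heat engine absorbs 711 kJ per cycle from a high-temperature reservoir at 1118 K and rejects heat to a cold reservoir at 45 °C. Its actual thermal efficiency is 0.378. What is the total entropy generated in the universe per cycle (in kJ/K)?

T_C = 45 °C → 45 + 273.15 = 318.15 K.
W = η·Q_H = 0.378 × 711 = 268.8 kJ, so Q_C = Q_H − W = 442.2 kJ.
The hot reservoir loses entropy Q_H/T_H = 711/1118.00 = 0.6360 kJ/K; the cold reservoir gains Q_C/T_C = 442.2/318.15 = 1.390 kJ/K.
ΔS_univ = −Q_H/T_H + Q_C/T_C = 0.754 kJ/K (> 0, since η = 0.378 < η_Carnot = 0.715).

ΔS_univ ≈ 0.754 kJ/K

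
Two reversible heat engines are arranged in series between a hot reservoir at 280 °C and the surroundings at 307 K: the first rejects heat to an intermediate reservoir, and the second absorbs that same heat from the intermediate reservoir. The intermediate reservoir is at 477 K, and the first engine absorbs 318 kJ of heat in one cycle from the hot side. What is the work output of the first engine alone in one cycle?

T_H = 280 °C → 280 + 273.15 = 553.15 K.
First-stage efficiency η₁ = 1 − T_m/T_H = 1 − 477.00/553.15 = 0.1377.
W₁ = η₁·Q_H = 0.1377 × 318 = 43.8 kJ.

W₁ ≈ 43.8 kJ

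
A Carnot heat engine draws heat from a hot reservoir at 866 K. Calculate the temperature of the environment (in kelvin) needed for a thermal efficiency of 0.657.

T_C ≈ 297.0 K

From η = 1 − T_C/T_H, T_C = T_H·(1 − η) = 866.00 × (1 − 0.657) = 297.0 K.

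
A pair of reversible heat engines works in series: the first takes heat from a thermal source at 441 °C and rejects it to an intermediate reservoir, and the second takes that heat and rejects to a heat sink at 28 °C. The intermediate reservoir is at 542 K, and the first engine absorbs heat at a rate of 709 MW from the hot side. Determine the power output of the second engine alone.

T_H = 441 °C → 441 + 273.15 = 714.15 K.
T_C = 28 °C → 28 + 273.15 = 301.15 K.
Heat entering the second stage: Q_m = Q_H·(T_m/T_H) = 709 × 542.00/714.15 = 538 MW.
Second-stage efficiency η₂ = 1 − T_C/T_m = 1 − 301.15/542.00 = 0.4444, so W₂ = η₂·Q_m = 239 MW.

Ẇ₂ ≈ 239 MW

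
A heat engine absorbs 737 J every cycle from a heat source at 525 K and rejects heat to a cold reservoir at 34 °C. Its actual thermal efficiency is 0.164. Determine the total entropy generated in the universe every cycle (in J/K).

T_C = 34 °C → 34 + 273.15 = 307.15 K.
W = η·Q_H = 0.164 × 737 = 120.9 J, so Q_C = Q_H − W = 616.1 J.
Reservoir entropy changes: ΔS_H = −Q_H/T_H = −737/525.00 = -1.404 J/K and ΔS_C = +Q_C/T_C = 616.1/307.15 = 2.006 J/K.
ΔS_univ = −Q_H/T_H + Q_C/T_C = 0.602 J/K (> 0, since η = 0.164 < η_Carnot = 0.415).

ΔS_univ ≈ 0.602 J/K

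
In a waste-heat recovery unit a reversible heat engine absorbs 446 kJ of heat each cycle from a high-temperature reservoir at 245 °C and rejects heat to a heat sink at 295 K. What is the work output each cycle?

T_H = 245 °C → 245 + 273.15 = 518.15 K.
Since the cycle is reversible, η = 1 − T_C/T_H = 1 − 295.00/518.15 = 0.4307.
W = η·Q_H = 0.4307 × 446 = 192.1 kJ.

W ≈ 192.1 kJ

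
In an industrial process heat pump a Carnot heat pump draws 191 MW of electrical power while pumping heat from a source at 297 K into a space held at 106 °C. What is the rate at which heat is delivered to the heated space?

T_H = 106 °C → 106 + 273.15 = 379.15 K.
COP_HP = T_H/(T_H − T_C) = 379.15/82.15 = 4.6153.
Q_H = COP_HP · W = 4.6153 × 191 = 882 MW.

Q̇_H ≈ 882 MW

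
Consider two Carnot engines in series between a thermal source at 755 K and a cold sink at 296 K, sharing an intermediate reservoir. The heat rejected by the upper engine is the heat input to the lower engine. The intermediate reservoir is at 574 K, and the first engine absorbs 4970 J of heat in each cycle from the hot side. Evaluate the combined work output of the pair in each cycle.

W_total ≈ 3020 J

Two reversible stages in series are equivalent to a single Carnot engine between T_H and T_C, so η_total = 1 − T_C/T_H = 1 − 296.00/755.00 = 0.6079.
W_total = η_total · Q_H = 0.6079 × 4970 = 3020 J.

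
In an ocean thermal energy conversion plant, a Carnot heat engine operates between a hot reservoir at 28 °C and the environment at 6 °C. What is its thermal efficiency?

η ≈ 0.0731

T_H = 28 °C → 28 + 273.15 = 301.15 K.
T_C = 6 °C → 6 + 273.15 = 279.15 K.
For a reversible engine, η = 1 − T_C/T_H = 1 − 279.15/301.15 = 0.0731.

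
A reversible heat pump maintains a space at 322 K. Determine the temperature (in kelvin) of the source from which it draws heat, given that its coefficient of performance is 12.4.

T_C ≈ 296 K

COP_HP = T_H/(T_H − T_C) ⇒ T_C = T_H·(COP_HP − 1)/COP_HP = 322.00 × (12.4 − 1)/12.4 = 296 K.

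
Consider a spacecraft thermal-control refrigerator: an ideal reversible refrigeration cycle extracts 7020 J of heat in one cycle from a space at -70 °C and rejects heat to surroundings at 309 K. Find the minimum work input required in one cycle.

W_in ≈ 3660 J

T_C = -70 °C → -70 + 273.15 = 203.15 K.
Carnot COP: COP_R = T_C/(T_H − T_C) = 203.15/105.85 = 1.9192.
W = Q_C/COP_R = 7020/1.9192 = 3660 J.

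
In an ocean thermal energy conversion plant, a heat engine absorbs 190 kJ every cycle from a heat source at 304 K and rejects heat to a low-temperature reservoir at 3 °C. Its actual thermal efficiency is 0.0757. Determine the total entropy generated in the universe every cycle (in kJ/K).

T_C = 3 °C → 3 + 273.15 = 276.15 K.
W = η·Q_H = 0.0757 × 190 = 14.38 kJ, so Q_C = Q_H − W = 175.6 kJ.
Entropy balance on the reservoirs: −Q_H/T_H = -0.6250 kJ/K, +Q_C/T_C = 0.6359 kJ/K.
ΔS_univ = −Q_H/T_H + Q_C/T_C = 0.0109 kJ/K (> 0, since η = 0.0757 < η_Carnot = 0.092).

ΔS_univ ≈ 0.0109 kJ/K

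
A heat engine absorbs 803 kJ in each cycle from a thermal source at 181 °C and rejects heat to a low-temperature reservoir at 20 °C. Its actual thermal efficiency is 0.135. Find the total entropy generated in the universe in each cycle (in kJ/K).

ΔS_univ ≈ 0.601 kJ/K

T_H = 181 °C → 181 + 273.15 = 454.15 K.
T_C = 20 °C → 20 + 273.15 = 293.15 K.
W = η·Q_H = 0.135 × 803 = 108.4 kJ, so Q_C = Q_H − W = 694.6 kJ.
The hot reservoir loses entropy Q_H/T_H = 803/454.15 = 1.768 kJ/K; the cold reservoir gains Q_C/T_C = 694.6/293.15 = 2.369 kJ/K.
ΔS_univ = −Q_H/T_H + Q_C/T_C = 0.601 kJ/K (> 0, since η = 0.135 < η_Carnot = 0.355).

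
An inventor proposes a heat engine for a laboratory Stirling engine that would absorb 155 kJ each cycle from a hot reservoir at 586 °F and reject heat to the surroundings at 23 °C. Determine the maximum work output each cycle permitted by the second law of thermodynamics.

T_H = 586 °F → (586 − 32) × 5/9 = 307.78 °C = 580.93 K.
T_C = 23 °C → 23 + 273.15 = 296.15 K.
The second-law ceiling is the Carnot efficiency, η_max = 1 − T_C/T_H = 1 − 296.15/580.93 = 0.4902.
W_max = η_max · Q_H = 0.4902 × 155 = 76.0 kJ.

W_max ≈ 76.0 kJ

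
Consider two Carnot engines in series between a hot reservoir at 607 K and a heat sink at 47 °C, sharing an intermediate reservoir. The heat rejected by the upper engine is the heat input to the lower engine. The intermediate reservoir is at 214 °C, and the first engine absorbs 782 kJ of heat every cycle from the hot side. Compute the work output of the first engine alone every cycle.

W₁ ≈ 154.4 kJ

T_C = 47 °C → 47 + 273.15 = 320.15 K.
T_m = 214 °C → 214 + 273.15 = 487.15 K.
First-stage efficiency η₁ = 1 − T_m/T_H = 1 − 487.15/607.00 = 0.1974.
W₁ = η₁·Q_H = 0.1974 × 782 = 154.4 kJ.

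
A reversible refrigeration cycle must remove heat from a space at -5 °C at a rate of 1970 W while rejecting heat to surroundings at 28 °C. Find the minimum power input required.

T_H = 28 °C → 28 + 273.15 = 301.15 K.
T_C = -5 °C → -5 + 273.15 = 268.15 K.
Carnot COP: COP_R = T_C/(T_H − T_C) = 268.15/33.00 = 8.1258.
W = Q_C/COP_R = 1970/8.1258 = 242 W.

Ẇ_in ≈ 242 W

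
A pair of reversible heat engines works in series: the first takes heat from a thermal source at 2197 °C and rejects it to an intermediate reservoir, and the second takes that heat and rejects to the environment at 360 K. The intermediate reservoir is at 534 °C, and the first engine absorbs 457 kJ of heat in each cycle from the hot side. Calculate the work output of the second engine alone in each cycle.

W₂ ≈ 82.7 kJ

T_H = 2197 °C → 2197 + 273.15 = 2470.15 K.
T_m = 534 °C → 534 + 273.15 = 807.15 K.
Heat entering the second stage: Q_m = Q_H·(T_m/T_H) = 457 × 807.15/2470.15 = 149 kJ.
Second-stage efficiency η₂ = 1 − T_C/T_m = 1 − 360.00/807.15 = 0.5540, so W₂ = η₂·Q_m = 82.7 kJ.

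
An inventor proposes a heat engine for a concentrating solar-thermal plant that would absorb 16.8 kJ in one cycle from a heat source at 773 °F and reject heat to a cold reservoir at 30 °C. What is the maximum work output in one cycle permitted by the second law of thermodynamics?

W_max ≈ 9.363 kJ

T_H = 773 °F → (773 − 32) × 5/9 = 411.67 °C = 684.82 K.
T_C = 30 °C → 30 + 273.15 = 303.15 K.
The second-law ceiling is the Carnot efficiency, η_max = 1 − T_C/T_H = 1 − 303.15/684.82 = 0.5573.
W_max = η_max · Q_H = 0.5573 × 16.8 = 9.363 kJ.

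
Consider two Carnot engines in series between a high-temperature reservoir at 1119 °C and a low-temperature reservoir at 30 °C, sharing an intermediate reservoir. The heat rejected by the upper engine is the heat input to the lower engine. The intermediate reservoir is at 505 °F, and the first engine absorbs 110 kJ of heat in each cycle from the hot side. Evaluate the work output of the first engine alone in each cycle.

T_H = 1119 °C → 1119 + 273.15 = 1392.15 K.
T_C = 30 °C → 30 + 273.15 = 303.15 K.
T_m = 505 °F → (505 − 32) × 5/9 = 262.78 °C = 535.93 K.
First-stage efficiency η₁ = 1 − T_m/T_H = 1 − 535.93/1392.15 = 0.6150.
W₁ = η₁·Q_H = 0.6150 × 110 = 67.7 kJ.

W₁ ≈ 67.7 kJ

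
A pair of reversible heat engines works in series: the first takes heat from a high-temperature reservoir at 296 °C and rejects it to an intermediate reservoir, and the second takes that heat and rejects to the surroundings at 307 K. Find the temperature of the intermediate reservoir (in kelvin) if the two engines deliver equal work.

T_H = 296 °C → 296 + 273.15 = 569.15 K.
For reversible stages Q_m = Q_H·(T_m/T_H). Setting W₁ = Q_H(1 − T_m/T_H) equal to W₂ = Q_m(1 − T_C/T_m) = Q_H·(T_m − T_C)/T_H gives T_H − T_m = T_m − T_C, so T_m = (T_H + T_C)/2 = (569.15 + 307.00)/2 = 438.1 K.

T_m ≈ 438.1 K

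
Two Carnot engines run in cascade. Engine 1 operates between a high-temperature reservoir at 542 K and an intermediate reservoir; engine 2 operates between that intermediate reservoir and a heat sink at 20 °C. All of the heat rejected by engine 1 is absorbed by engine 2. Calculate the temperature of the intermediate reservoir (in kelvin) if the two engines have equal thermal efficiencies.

T_C = 20 °C → 20 + 273.15 = 293.15 K.
Equal efficiencies require 1 − T_m/T_H = 1 − T_C/T_m, i.e. T_m/T_H = T_C/T_m, so T_m = √(T_H·T_C) = √(542.00 × 293.15) = 399 K.

T_m ≈ 399 K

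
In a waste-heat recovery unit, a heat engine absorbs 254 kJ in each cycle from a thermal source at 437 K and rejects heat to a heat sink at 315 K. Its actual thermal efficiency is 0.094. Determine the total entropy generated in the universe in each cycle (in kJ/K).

ΔS_univ ≈ 0.149 kJ/K

W = η·Q_H = 0.094 × 254 = 23.88 kJ, so Q_C = Q_H − W = 230.1 kJ.
Entropy balance on the reservoirs: −Q_H/T_H = -0.5812 kJ/K, +Q_C/T_C = 0.7306 kJ/K.
ΔS_univ = −Q_H/T_H + Q_C/T_C = 0.149 kJ/K (> 0, since η = 0.094 < η_Carnot = 0.279).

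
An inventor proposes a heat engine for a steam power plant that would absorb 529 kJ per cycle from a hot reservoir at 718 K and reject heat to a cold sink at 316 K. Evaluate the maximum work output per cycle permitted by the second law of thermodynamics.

W_max ≈ 296 kJ

No engine can exceed the Carnot limit: η_max = 1 − T_C/T_H = 1 − 316.00/718.00 = 0.5599.
W_max = η_max · Q_H = 0.5599 × 529 = 296 kJ.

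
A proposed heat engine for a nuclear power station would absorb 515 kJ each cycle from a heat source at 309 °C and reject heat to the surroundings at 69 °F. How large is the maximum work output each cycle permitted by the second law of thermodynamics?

W_max ≈ 255 kJ

T_H = 309 °C → 309 + 273.15 = 582.15 K.
T_C = 69 °F → (69 − 32) × 5/9 = 20.56 °C = 293.71 K.
No engine can exceed the Carnot limit: η_max = 1 − T_C/T_H = 1 − 293.71/582.15 = 0.4955.
W_max = η_max · Q_H = 0.4955 × 515 = 255 kJ.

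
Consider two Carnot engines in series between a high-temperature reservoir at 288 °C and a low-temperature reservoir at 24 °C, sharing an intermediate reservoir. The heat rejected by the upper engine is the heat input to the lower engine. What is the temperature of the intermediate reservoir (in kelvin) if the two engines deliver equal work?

T_m ≈ 429.1 K

T_H = 288 °C → 288 + 273.15 = 561.15 K.
T_C = 24 °C → 24 + 273.15 = 297.15 K.
For reversible stages Q_m = Q_H·(T_m/T_H). Setting W₁ = Q_H(1 − T_m/T_H) equal to W₂ = Q_m(1 − T_C/T_m) = Q_H·(T_m − T_C)/T_H gives T_H − T_m = T_m − T_C, so T_m = (T_H + T_C)/2 = (561.15 + 297.15)/2 = 429.1 K.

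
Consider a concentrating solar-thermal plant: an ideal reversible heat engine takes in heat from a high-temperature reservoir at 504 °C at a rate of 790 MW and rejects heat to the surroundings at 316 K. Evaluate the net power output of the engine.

Ẇ ≈ 468.8 MW

T_H = 504 °C → 504 + 273.15 = 777.15 K.
For a reversible engine, η = 1 − T_C/T_H = 1 − 316.00/777.15 = 0.5934.
W = η·Q_H = 0.5934 × 790 = 468.8 MW.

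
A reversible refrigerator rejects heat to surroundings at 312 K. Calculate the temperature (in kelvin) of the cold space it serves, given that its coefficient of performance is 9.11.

COP_R = T_C/(T_H − T_C) ⇒ T_C = T_H·COP_R/(1 + COP_R) = 312.00 × 9.11/(1 + 9.11) = 281.1 K.

T_C ≈ 281.1 K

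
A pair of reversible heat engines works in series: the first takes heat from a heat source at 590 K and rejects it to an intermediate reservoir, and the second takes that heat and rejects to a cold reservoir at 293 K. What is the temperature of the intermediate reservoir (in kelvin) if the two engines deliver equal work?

For reversible stages Q_m = Q_H·(T_m/T_H). Setting W₁ = Q_H(1 − T_m/T_H) equal to W₂ = Q_m(1 − T_C/T_m) = Q_H·(T_m − T_C)/T_H gives T_H − T_m = T_m − T_C, so T_m = (T_H + T_C)/2 = (590.00 + 293.00)/2 = 441.5 K.

T_m ≈ 441.5 K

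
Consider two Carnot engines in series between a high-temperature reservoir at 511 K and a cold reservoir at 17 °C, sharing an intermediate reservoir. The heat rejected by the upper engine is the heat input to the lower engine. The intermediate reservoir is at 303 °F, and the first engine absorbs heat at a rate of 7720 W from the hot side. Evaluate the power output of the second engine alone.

Ẇ₂ ≈ 2020 W

T_C = 17 °C → 17 + 273.15 = 290.15 K.
T_m = 303 °F → (303 − 32) × 5/9 = 150.56 °C = 423.71 K.
Heat entering the second stage: Q_m = Q_H·(T_m/T_H) = 7720 × 423.71/511.00 = 6400 W.
Second-stage efficiency η₂ = 1 − T_C/T_m = 1 − 290.15/423.71 = 0.3152, so W₂ = η₂·Q_m = 2020 W.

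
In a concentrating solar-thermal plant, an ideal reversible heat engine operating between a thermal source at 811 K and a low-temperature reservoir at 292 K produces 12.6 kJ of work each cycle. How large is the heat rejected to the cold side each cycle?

Q_C ≈ 7.09 kJ

For a reversible engine, η = 1 − T_C/T_H = 1 − 292.00/811.00 = 0.6400.
Since Q_C/Q_H = T_C/T_H and Q_H = W/η, Q_C = W·T_C/(T_H − T_C) = 12.6 × 292.00/519.00 = 7.09 kJ.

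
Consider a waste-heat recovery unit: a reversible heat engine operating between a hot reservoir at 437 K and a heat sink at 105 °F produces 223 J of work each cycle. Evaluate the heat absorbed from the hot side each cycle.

Q_H ≈ 790 J

T_C = 105 °F → (105 − 32) × 5/9 = 40.56 °C = 313.71 K.
Since the cycle is reversible, η = 1 − T_C/T_H = 1 − 313.71/437.00 = 0.2821.
Q_H = W/η = 223/0.2821 = 790 J.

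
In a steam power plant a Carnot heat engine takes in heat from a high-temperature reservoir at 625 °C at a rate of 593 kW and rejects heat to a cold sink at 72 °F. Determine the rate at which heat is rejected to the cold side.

Q̇_C ≈ 195 kW

T_H = 625 °C → 625 + 273.15 = 898.15 K.
T_C = 72 °F → (72 − 32) × 5/9 = 22.22 °C = 295.37 K.
The Carnot efficiency is η = 1 − T_C/T_H = 1 − 295.37/898.15 = 0.6711.
For a reversible cycle Q_C/Q_H = T_C/T_H, so Q_C = 593 × 295.37/898.15 = 195 kW.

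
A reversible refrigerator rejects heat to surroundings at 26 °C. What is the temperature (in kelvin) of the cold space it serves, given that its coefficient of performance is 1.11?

T_H = 26 °C → 26 + 273.15 = 299.15 K.
COP_R = T_C/(T_H − T_C) ⇒ T_C = T_H·COP_R/(1 + COP_R) = 299.15 × 1.11/(1 + 1.11) = 157.4 K.

T_C ≈ 157.4 K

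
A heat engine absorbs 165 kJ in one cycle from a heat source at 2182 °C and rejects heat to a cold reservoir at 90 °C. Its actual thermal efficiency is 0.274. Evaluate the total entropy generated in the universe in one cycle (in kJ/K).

ΔS_univ ≈ 0.263 kJ/K

T_H = 2182 °C → 2182 + 273.15 = 2455.15 K.
T_C = 90 °C → 90 + 273.15 = 363.15 K.
W = η·Q_H = 0.274 × 165 = 45.21 kJ, so Q_C = Q_H − W = 119.8 kJ.
The hot reservoir loses entropy Q_H/T_H = 165/2455.15 = 0.06721 kJ/K; the cold reservoir gains Q_C/T_C = 119.8/363.15 = 0.3299 kJ/K.
ΔS_univ = −Q_H/T_H + Q_C/T_C = 0.263 kJ/K (> 0, since η = 0.274 < η_Carnot = 0.852).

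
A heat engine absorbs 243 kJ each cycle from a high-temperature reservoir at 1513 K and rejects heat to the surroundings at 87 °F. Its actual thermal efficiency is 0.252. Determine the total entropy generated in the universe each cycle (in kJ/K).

ΔS_univ ≈ 0.438 kJ/K

T_C = 87 °F → (87 − 32) × 5/9 = 30.56 °C = 303.71 K.
W = η·Q_H = 0.252 × 243 = 61.24 kJ, so Q_C = Q_H − W = 181.8 kJ.
Entropy balance on the reservoirs: −Q_H/T_H = -0.1606 kJ/K, +Q_C/T_C = 0.5985 kJ/K.
ΔS_univ = −Q_H/T_H + Q_C/T_C = 0.438 kJ/K (> 0, since η = 0.252 < η_Carnot = 0.799).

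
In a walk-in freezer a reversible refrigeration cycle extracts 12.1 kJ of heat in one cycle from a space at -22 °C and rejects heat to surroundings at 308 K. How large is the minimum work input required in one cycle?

T_C = -22 °C → -22 + 273.15 = 251.15 K.
For a reversible refrigerator, COP_R = T_C/(T_H − T_C) = 251.15/56.85 = 4.4178.
W = Q_C/COP_R = 12.1/4.4178 = 2.739 kJ.

W_in ≈ 2.739 kJ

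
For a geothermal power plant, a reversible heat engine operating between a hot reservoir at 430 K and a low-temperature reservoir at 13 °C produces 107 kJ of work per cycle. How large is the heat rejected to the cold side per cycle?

Q_C ≈ 212.8 kJ

T_C = 13 °C → 13 + 273.15 = 286.15 K.
Since the cycle is reversible, η = 1 − T_C/T_H = 1 − 286.15/430.00 = 0.3345.
Since Q_C/Q_H = T_C/T_H and Q_H = W/η, Q_C = W·T_C/(T_H − T_C) = 107 × 286.15/143.85 = 212.8 kJ.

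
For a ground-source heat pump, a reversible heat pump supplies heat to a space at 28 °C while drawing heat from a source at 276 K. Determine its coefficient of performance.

COP_HP ≈ 12.0

T_H = 28 °C → 28 + 273.15 = 301.15 K.
The Carnot heat-pump COP is COP_HP = T_H/(T_H − T_C) = 301.15/(301.15 − 276.00) = 12.0.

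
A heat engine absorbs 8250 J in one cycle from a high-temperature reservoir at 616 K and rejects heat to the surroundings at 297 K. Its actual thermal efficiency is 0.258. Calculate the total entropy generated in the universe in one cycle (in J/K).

ΔS_univ ≈ 7.22 J/K

W = η·Q_H = 0.258 × 8250 = 2128 J, so Q_C = Q_H − W = 6122 J.
The hot reservoir loses entropy Q_H/T_H = 8250/616.00 = 13.39 J/K; the cold reservoir gains Q_C/T_C = 6122/297.00 = 20.61 J/K.
ΔS_univ = −Q_H/T_H + Q_C/T_C = 7.22 J/K (> 0, since η = 0.258 < η_Carnot = 0.518).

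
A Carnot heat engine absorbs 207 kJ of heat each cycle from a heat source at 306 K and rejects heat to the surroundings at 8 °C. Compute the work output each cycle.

T_C = 8 °C → 8 + 273.15 = 281.15 K.
η_rev = 1 − T_C/T_H = 1 − 281.15/306.00 = 0.0812.
W = η·Q_H = 0.0812 × 207 = 16.81 kJ.

W ≈ 16.81 kJ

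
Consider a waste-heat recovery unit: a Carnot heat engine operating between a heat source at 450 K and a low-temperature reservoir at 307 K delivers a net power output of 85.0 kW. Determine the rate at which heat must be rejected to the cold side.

Q̇_C ≈ 182.5 kW

Carnot efficiency: η = 1 − T_C/T_H = 1 − 307.00/450.00 = 0.3178.
Since Q_C/Q_H = T_C/T_H and Q_H = W/η, Q_C = W·T_C/(T_H − T_C) = 85.0 × 307.00/143.00 = 182.5 kW.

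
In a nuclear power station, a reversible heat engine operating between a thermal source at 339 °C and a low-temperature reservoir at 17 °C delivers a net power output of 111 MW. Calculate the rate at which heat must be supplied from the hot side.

Q̇_H ≈ 211 MW

T_H = 339 °C → 339 + 273.15 = 612.15 K.
T_C = 17 °C → 17 + 273.15 = 290.15 K.
Since the cycle is reversible, η = 1 − T_C/T_H = 1 − 290.15/612.15 = 0.5260.
Q_H = W/η = 111/0.5260 = 211 MW.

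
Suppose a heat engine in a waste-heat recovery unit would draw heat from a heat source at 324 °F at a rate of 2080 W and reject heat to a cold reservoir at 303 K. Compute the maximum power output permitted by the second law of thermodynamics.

Ẇ_max ≈ 632 W

T_H = 324 °F → (324 − 32) × 5/9 = 162.22 °C = 435.37 K.
No engine can exceed the Carnot limit: η_max = 1 − T_C/T_H = 1 − 303.00/435.37 = 0.3040.
W_max = η_max · Q_H = 0.3040 × 2080 = 632 W.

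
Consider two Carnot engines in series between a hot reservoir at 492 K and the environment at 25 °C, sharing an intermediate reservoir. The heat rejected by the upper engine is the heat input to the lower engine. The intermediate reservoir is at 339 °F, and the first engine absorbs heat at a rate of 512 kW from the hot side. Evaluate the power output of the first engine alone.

T_C = 25 °C → 25 + 273.15 = 298.15 K.
T_m = 339 °F → (339 − 32) × 5/9 = 170.56 °C = 443.71 K.
First-stage efficiency η₁ = 1 − T_m/T_H = 1 − 443.71/492.00 = 0.0982.
W₁ = η₁·Q_H = 0.0982 × 512 = 50.26 kW.

Ẇ₁ ≈ 50.26 kW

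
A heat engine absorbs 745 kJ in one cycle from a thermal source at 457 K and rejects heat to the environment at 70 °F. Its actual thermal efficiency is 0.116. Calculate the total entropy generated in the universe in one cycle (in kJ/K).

T_C = 70 °F → (70 − 32) × 5/9 = 21.11 °C = 294.26 K.
W = η·Q_H = 0.116 × 745 = 86.42 kJ, so Q_C = Q_H − W = 658.6 kJ.
The hot reservoir loses entropy Q_H/T_H = 745/457.00 = 1.630 kJ/K; the cold reservoir gains Q_C/T_C = 658.6/294.26 = 2.238 kJ/K.
ΔS_univ = −Q_H/T_H + Q_C/T_C = 0.608 kJ/K (> 0, since η = 0.116 < η_Carnot = 0.356).

ΔS_univ ≈ 0.608 kJ/K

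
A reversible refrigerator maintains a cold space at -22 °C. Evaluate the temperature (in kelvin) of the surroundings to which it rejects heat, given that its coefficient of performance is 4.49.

T_H ≈ 307 K

T_C = -22 °C → -22 + 273.15 = 251.15 K.
COP_R = T_C/(T_H − T_C) ⇒ T_H = T_C·(1 + 1/COP_R) = 251.15 × (1 + 1/4.49) = 307 K.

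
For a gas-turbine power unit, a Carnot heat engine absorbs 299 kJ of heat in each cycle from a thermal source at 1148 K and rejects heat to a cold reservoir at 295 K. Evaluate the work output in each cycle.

W ≈ 222 kJ

For a reversible engine, η = 1 − T_C/T_H = 1 − 295.00/1148.00 = 0.7430.
W = η·Q_H = 0.7430 × 299 = 222 kJ.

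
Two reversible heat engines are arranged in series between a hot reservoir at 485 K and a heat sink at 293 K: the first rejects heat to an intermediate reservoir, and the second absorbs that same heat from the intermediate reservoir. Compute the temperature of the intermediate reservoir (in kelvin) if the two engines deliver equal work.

T_m ≈ 389 K

For reversible stages Q_m = Q_H·(T_m/T_H). Setting W₁ = Q_H(1 − T_m/T_H) equal to W₂ = Q_m(1 − T_C/T_m) = Q_H·(T_m − T_C)/T_H gives T_H − T_m = T_m − T_C, so T_m = (T_H + T_C)/2 = (485.00 + 293.00)/2 = 389 K.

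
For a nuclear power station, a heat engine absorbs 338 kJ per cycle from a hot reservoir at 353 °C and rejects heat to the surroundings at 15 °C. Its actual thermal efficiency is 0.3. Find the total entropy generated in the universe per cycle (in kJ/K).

ΔS_univ ≈ 0.2813 kJ/K

T_H = 353 °C → 353 + 273.15 = 626.15 K.
T_C = 15 °C → 15 + 273.15 = 288.15 K.
W = η·Q_H = 0.3 × 338 = 101.4 kJ, so Q_C = Q_H − W = 236.6 kJ.
The hot reservoir loses entropy Q_H/T_H = 338/626.15 = 0.5398 kJ/K; the cold reservoir gains Q_C/T_C = 236.6/288.15 = 0.8211 kJ/K.
ΔS_univ = −Q_H/T_H + Q_C/T_C = 0.2813 kJ/K (> 0, since η = 0.3 < η_Carnot = 0.540).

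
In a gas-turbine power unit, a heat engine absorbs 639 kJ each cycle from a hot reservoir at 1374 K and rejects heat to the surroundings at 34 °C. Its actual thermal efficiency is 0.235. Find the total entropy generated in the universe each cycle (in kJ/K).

ΔS_univ ≈ 1.13 kJ/K

T_C = 34 °C → 34 + 273.15 = 307.15 K.
W = η·Q_H = 0.235 × 639 = 150.2 kJ, so Q_C = Q_H − W = 488.8 kJ.
Entropy balance on the reservoirs: −Q_H/T_H = -0.4651 kJ/K, +Q_C/T_C = 1.592 kJ/K.
ΔS_univ = −Q_H/T_H + Q_C/T_C = 1.13 kJ/K (> 0, since η = 0.235 < η_Carnot = 0.776).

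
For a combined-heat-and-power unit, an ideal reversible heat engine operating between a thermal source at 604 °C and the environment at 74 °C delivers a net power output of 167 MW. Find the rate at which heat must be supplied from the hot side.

Q̇_H ≈ 276.4 MW

T_H = 604 °C → 604 + 273.15 = 877.15 K.
T_C = 74 °C → 74 + 273.15 = 347.15 K.
The Carnot efficiency is η = 1 − T_C/T_H = 1 − 347.15/877.15 = 0.6042.
Q_H = W/η = 167/0.6042 = 276.4 MW.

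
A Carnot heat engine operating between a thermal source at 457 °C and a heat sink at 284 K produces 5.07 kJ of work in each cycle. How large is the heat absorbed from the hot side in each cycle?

T_H = 457 °C → 457 + 273.15 = 730.15 K.
Since the cycle is reversible, η = 1 − T_C/T_H = 1 − 284.00/730.15 = 0.6110.
Q_H = W/η = 5.07/0.6110 = 8.297 kJ.

Q_H ≈ 8.297 kJ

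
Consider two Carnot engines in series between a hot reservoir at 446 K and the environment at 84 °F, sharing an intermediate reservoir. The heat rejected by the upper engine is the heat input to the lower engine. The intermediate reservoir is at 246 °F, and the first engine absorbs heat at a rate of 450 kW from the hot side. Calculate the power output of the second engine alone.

T_C = 84 °F → (84 − 32) × 5/9 = 28.89 °C = 302.04 K.
T_m = 246 °F → (246 − 32) × 5/9 = 118.89 °C = 392.04 K.
Heat entering the second stage: Q_m = Q_H·(T_m/T_H) = 450 × 392.04/446.00 = 395.6 kW.
Second-stage efficiency η₂ = 1 − T_C/T_m = 1 − 302.04/392.04 = 0.2296, so W₂ = η₂·Q_m = 90.81 kW.

Ẇ₂ ≈ 90.81 kW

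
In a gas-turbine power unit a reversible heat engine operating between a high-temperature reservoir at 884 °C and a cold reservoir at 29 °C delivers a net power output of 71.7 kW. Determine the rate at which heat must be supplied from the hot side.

T_H = 884 °C → 884 + 273.15 = 1157.15 K.
T_C = 29 °C → 29 + 273.15 = 302.15 K.
Carnot efficiency: η = 1 − T_C/T_H = 1 − 302.15/1157.15 = 0.7389.
Q_H = W/η = 71.7/0.7389 = 97.04 kW.

Q̇_H ≈ 97.04 kW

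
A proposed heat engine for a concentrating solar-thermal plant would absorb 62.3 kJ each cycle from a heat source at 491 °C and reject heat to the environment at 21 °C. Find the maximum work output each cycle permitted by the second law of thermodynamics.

T_H = 491 °C → 491 + 273.15 = 764.15 K.
T_C = 21 °C → 21 + 273.15 = 294.15 K.
The second-law ceiling is the Carnot efficiency, η_max = 1 − T_C/T_H = 1 − 294.15/764.15 = 0.6151.
W_max = η_max · Q_H = 0.6151 × 62.3 = 38.3 kJ.

W_max ≈ 38.3 kJ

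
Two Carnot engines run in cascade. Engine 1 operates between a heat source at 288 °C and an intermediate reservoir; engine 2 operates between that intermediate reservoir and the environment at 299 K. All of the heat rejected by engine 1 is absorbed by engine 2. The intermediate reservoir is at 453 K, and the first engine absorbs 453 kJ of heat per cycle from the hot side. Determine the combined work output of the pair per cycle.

T_H = 288 °C → 288 + 273.15 = 561.15 K.
Two reversible stages in series are equivalent to a single Carnot engine between T_H and T_C, so η_total = 1 − T_C/T_H = 1 − 299.00/561.15 = 0.4672.
W_total = η_total · Q_H = 0.4672 × 453 = 212 kJ.

W_total ≈ 212 kJ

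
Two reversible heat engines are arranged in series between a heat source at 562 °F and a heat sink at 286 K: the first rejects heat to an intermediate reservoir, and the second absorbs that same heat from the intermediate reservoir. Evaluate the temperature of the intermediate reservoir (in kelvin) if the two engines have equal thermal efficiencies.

T_H = 562 °F → (562 − 32) × 5/9 = 294.44 °C = 567.59 K.
Equal efficiencies require 1 − T_m/T_H = 1 − T_C/T_m, i.e. T_m/T_H = T_C/T_m, so T_m = √(T_H·T_C) = √(567.59 × 286.00) = 402.9 K.

T_m ≈ 402.9 K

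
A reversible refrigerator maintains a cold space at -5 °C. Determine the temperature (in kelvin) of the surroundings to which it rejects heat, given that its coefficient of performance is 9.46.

T_H ≈ 296.5 K

T_C = -5 °C → -5 + 273.15 = 268.15 K.
COP_R = T_C/(T_H − T_C) ⇒ T_H = T_C·(1 + 1/COP_R) = 268.15 × (1 + 1/9.46) = 296.5 K.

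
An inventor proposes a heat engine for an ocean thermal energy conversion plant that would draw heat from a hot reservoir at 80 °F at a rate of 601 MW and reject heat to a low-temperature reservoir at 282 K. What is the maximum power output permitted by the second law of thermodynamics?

T_H = 80 °F → (80 − 32) × 5/9 = 26.67 °C = 299.82 K.
The second-law ceiling is the Carnot efficiency, η_max = 1 − T_C/T_H = 1 − 282.00/299.82 = 0.0594.
W_max = η_max · Q_H = 0.0594 × 601 = 35.7 MW.

Ẇ_max ≈ 35.7 MW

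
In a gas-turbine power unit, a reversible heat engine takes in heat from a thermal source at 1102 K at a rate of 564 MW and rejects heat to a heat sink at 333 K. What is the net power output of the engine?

Ẇ ≈ 393.6 MW

Since the cycle is reversible, η = 1 − T_C/T_H = 1 − 333.00/1102.00 = 0.6978.
W = η·Q_H = 0.6978 × 564 = 393.6 MW.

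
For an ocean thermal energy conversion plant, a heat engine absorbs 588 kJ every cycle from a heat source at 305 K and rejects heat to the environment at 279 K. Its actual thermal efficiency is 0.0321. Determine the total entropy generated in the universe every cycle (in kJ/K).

W = η·Q_H = 0.0321 × 588 = 18.87 kJ, so Q_C = Q_H − W = 569.1 kJ.
The hot reservoir loses entropy Q_H/T_H = 588/305.00 = 1.928 kJ/K; the cold reservoir gains Q_C/T_C = 569.1/279.00 = 2.040 kJ/K.
ΔS_univ = −Q_H/T_H + Q_C/T_C = 0.112 kJ/K (> 0, since η = 0.0321 < η_Carnot = 0.085).

ΔS_univ ≈ 0.112 kJ/K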